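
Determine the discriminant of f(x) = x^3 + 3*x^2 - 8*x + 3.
Δ = 761

For x^3 + a x^2 + b x + c the discriminant is Δ = 18 a b c - 4 a^3 c + a^2 b^2 - 4 b^3 - 27 c^2.
Plug a = 3, b = -8, c = 3:
  18*(3)*(-8)*(3) - 4*(3)^3*(3) + (3)^2*(-8)^2 - 4*(-8)^3 - 27*(3)^2
  = -1296 + (-324) + 576 + (2048) + (-243)
  = 761.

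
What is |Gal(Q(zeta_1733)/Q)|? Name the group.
|Gal(Q(zeta_1733)/Q)| = phi(1733) = 1732; group ≅ (Z/1733Z)^* ≅ Z/1732Z

The n-th cyclotomic polynomial Φ_1733(x) is the minimal polynomial of zeta_1733 over Q and has degree phi(1733) = 1732. So Q(zeta_1733) is a degree-1732 Galois extension with Galois group (Z/1733Z)^*. (Z/1733Z)^* is cyclic since 1733 is an odd prime power (or 4). Hence Gal(Q(zeta_1733)/Q) ≅ Z/1732Z.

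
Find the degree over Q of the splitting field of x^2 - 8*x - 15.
[K:Q] = 2

The discriminant of x^2 + (-8)*x + (-15) is b^2 - 4c = 64 - (-60) = 124. Since 124 is not a perfect square in Q, the polynomial is irreducible over Q. Its two roots generate a degree-2 extension, so [K:Q] = 2.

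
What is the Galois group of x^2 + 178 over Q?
Gal(K/Q) = Z/2Z (cyclic of order 2)

x^2 + 178 is irreducible over Q since -178 is not a rational square. The splitting field Q(sqrt(-178)) has degree 2 over Q, and its unique nontrivial automorphism is sqrt(-178) ↦ -sqrt(-178). Hence Gal(Q(sqrt(-178))/Q) = Z/2Z.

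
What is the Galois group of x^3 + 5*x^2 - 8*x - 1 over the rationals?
Gal(K/Q) = S_3 (symmetric group of order 6)

Compute the discriminant of x^3 + (5)*x^2 + (-8)*x + (-1): Δ = 4841. Since Δ is not a rational square, the Galois group is not contained in A_3; it must be the full S_3 (irreducibility of the cubic rules out anything smaller).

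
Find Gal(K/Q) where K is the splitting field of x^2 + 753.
Gal(K/Q) = Z/2Z (cyclic of order 2)

x^2 + 753 is irreducible over Q since -753 is not a rational square. The splitting field Q(sqrt(-753)) has degree 2 over Q, and its unique nontrivial automorphism is sqrt(-753) ↦ -sqrt(-753). Hence Gal(Q(sqrt(-753))/Q) = Z/2Z.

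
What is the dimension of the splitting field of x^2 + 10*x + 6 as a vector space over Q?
[K:Q] = 2

The discriminant of x^2 + (10)*x + (6) is b^2 - 4c = 100 - (24) = 76. Since 76 is not a perfect square in Q, the polynomial is irreducible over Q. Its two roots generate a degree-2 extension, so [K:Q] = 2.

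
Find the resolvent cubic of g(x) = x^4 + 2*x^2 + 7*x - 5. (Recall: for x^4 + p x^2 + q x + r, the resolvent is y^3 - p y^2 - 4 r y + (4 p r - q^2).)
h(y) = y^3 - 2*y^2 + 20*y - 89

Identify coefficients: p = 2, q = 7, r = -5.
Plug into h(y) = y^3 - p y^2 - 4 r y + (4 p r - q^2):
  h(y) = y^3 - (2) y^2 - 4*(-5) y + (4*(2)*(-5) - (7)^2)
       = y^3 + (-2) y^2 + (20) y + (-89).
Simplifying: h(y) = y^3 - 2*y^2 + 20*y - 89.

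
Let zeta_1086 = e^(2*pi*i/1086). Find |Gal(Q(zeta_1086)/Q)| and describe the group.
|Gal(Q(zeta_1086)/Q)| = phi(1086) = 360; group ≅ (Z/1086Z)^* ≅ Z/2Z × Z/180Z

The n-th cyclotomic polynomial Φ_1086(x) is the minimal polynomial of zeta_1086 over Q and has degree phi(1086) = 360. So Q(zeta_1086) is a degree-360 Galois extension with Galois group (Z/1086Z)^*. By CRT, (Z/1086Z)^* ≅ (Z/2Z)^* × (Z/3Z)^* × (Z/181Z)^*. Each prime-power unit group is (Z/2Z)^* ≅ trivial group (order 1); (Z/3Z)^* ≅ Z/2Z; (Z/181Z)^* ≅ Z/180Z. Hence Gal(Q(zeta_1086)/Q) ≅ Z/2Z × Z/180Z.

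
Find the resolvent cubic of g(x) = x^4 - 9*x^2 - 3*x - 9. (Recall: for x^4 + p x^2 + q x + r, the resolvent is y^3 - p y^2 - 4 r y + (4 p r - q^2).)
h(y) = y^3 + 9*y^2 + 36*y + 315

Identify coefficients: p = -9, q = -3, r = -9.
Plug into h(y) = y^3 - p y^2 - 4 r y + (4 p r - q^2):
  h(y) = y^3 - (-9) y^2 - 4*(-9) y + (4*(-9)*(-9) - (-3)^2)
       = y^3 + (9) y^2 + (36) y + (315).
Simplifying: h(y) = y^3 + 9*y^2 + 36*y + 315.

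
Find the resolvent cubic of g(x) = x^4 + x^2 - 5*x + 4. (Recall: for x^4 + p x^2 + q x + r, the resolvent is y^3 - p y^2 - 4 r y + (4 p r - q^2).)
h(y) = y^3 - y^2 - 16*y - 9

Identify coefficients: p = 1, q = -5, r = 4.
Plug into h(y) = y^3 - p y^2 - 4 r y + (4 p r - q^2):
  h(y) = y^3 - (1) y^2 - 4*(4) y + (4*(1)*(4) - (-5)^2)
       = y^3 + (-1) y^2 + (-16) y + (-9).
Simplifying: h(y) = y^3 - y^2 - 16*y - 9.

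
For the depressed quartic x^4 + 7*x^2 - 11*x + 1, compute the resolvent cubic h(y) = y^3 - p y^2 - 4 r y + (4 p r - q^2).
h(y) = y^3 - 7*y^2 - 4*y - 93

Identify coefficients: p = 7, q = -11, r = 1.
Plug into h(y) = y^3 - p y^2 - 4 r y + (4 p r - q^2):
  h(y) = y^3 - (7) y^2 - 4*(1) y + (4*(7)*(1) - (-11)^2)
       = y^3 + (-7) y^2 + (-4) y + (-93).
Simplifying: h(y) = y^3 - 7*y^2 - 4*y - 93.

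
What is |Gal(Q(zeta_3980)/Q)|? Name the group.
|Gal(Q(zeta_3980)/Q)| = phi(3980) = 1584; group ≅ (Z/3980Z)^* ≅ Z/2Z × Z/4Z × Z/198Z

The n-th cyclotomic polynomial Φ_3980(x) is the minimal polynomial of zeta_3980 over Q and has degree phi(3980) = 1584. So Q(zeta_3980) is a degree-1584 Galois extension with Galois group (Z/3980Z)^*. By CRT, (Z/3980Z)^* ≅ (Z/4Z)^* × (Z/5Z)^* × (Z/199Z)^*. Each prime-power unit group is (Z/4Z)^* ≅ Z/2Z; (Z/5Z)^* ≅ Z/4Z; (Z/199Z)^* ≅ Z/198Z. Hence Gal(Q(zeta_3980)/Q) ≅ Z/2Z × Z/4Z × Z/198Z.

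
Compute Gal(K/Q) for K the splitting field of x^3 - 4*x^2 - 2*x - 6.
Gal(K/Q) = S_3 (symmetric group of order 6)

Compute the discriminant of x^3 + (-4)*x^2 + (-2)*x + (-6): Δ = -3276. Since Δ is not a rational square, the Galois group is not contained in A_3; it must be the full S_3 (irreducibility of the cubic rules out anything smaller).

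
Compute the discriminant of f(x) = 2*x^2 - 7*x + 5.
Δ = 9

For a quadratic a x^2 + b x + c the discriminant is Δ = b^2 - 4ac = (-7)^2 - 4*(2)*(5) = 49 - (40) = 9.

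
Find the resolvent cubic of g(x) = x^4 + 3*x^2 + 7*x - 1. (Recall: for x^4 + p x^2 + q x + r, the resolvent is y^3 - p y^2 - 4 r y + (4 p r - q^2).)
h(y) = y^3 - 3*y^2 + 4*y - 61

Identify coefficients: p = 3, q = 7, r = -1.
Plug into h(y) = y^3 - p y^2 - 4 r y + (4 p r - q^2):
  h(y) = y^3 - (3) y^2 - 4*(-1) y + (4*(3)*(-1) - (7)^2)
       = y^3 + (-3) y^2 + (4) y + (-61).
Simplifying: h(y) = y^3 - 3*y^2 + 4*y - 61.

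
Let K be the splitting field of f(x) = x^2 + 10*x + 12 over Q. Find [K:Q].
[K:Q] = 2

The discriminant of x^2 + (10)*x + (12) is b^2 - 4c = 100 - (48) = 52. Since 52 is not a perfect square in Q, the polynomial is irreducible over Q. Its two roots generate a degree-2 extension, so [K:Q] = 2.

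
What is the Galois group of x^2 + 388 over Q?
Gal(K/Q) = Z/2Z (cyclic of order 2)

x^2 + 388 is irreducible over Q since -388 is not a rational square. The splitting field Q(sqrt(-388)) has degree 2 over Q, and its unique nontrivial automorphism is sqrt(-388) ↦ -sqrt(-388). Hence Gal(Q(sqrt(-388))/Q) = Z/2Z.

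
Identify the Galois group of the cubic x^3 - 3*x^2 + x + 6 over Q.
Gal(K/Q) = S_3 (symmetric group of order 6)

Compute the discriminant of x^3 + (-3)*x^2 + (1)*x + (6): Δ = -643. Since Δ is not a rational square, the Galois group is not contained in A_3; it must be the full S_3 (irreducibility of the cubic rules out anything smaller).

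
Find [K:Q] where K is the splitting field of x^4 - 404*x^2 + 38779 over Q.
[K:Q] = 4

f factors as (x^2 - 157)(x^2 - 247); the splitting field is K = Q(sqrt(157), sqrt(247)). Since 157, 247, and 38779 are all non-squares in Q, the three subfields Q(sqrt(157)), Q(sqrt(247)), Q(sqrt(38779)) are distinct degree-2 extensions, so [K:Q] = 4 (Klein four Galois group).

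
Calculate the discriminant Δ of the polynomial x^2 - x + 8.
Δ = -31

For a quadratic a x^2 + b x + c the discriminant is Δ = b^2 - 4ac = (-1)^2 - 4*(1)*(8) = 1 - (32) = -31.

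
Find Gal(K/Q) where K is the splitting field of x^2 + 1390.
Gal(K/Q) = Z/2Z (cyclic of order 2)

x^2 + 1390 is irreducible over Q since -1390 is not a rational square. The splitting field Q(sqrt(-1390)) has degree 2 over Q, and its unique nontrivial automorphism is sqrt(-1390) ↦ -sqrt(-1390). Hence Gal(Q(sqrt(-1390))/Q) = Z/2Z.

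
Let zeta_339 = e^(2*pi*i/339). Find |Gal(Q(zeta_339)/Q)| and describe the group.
|Gal(Q(zeta_339)/Q)| = phi(339) = 224; group ≅ (Z/339Z)^* ≅ Z/2Z × Z/112Z

The n-th cyclotomic polynomial Φ_339(x) is the minimal polynomial of zeta_339 over Q and has degree phi(339) = 224. So Q(zeta_339) is a degree-224 Galois extension with Galois group (Z/339Z)^*. By CRT, (Z/339Z)^* ≅ (Z/3Z)^* × (Z/113Z)^*. Each prime-power unit group is (Z/3Z)^* ≅ Z/2Z; (Z/113Z)^* ≅ Z/112Z. Hence Gal(Q(zeta_339)/Q) ≅ Z/2Z × Z/112Z.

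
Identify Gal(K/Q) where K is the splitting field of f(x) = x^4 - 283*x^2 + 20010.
Gal(K/Q) = V_4 (Klein four-group, Z/2Z × Z/2Z)

f factors as (x^2 - 145)(x^2 - 138), so the splitting field is K = Q(sqrt(145), sqrt(138)). The elements 145, 138, 20010 are all non-squares in Q, so sqrt(145) and sqrt(138) generate independent quadratic extensions. Thus [K:Q] = 4 and Gal(K/Q) is generated by the two order-2 automorphisms sqrt(145) ↦ -sqrt(145) and sqrt(138) ↦ -sqrt(138), giving V_4.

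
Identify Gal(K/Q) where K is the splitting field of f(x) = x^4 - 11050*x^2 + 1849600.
Gal(K/Q) = Z/2Z (cyclic of order 2)

f factors as (x^2 - 10880)(x^2 - 170), so the splitting field is K = Q(sqrt(10880), sqrt(170)). The squarefree part of 10880 is 170 and the squarefree part of 170 is also 170, so sqrt(10880) and sqrt(170) are both rational multiples of sqrt(170). Hence Q(sqrt(10880)) = Q(sqrt(170)) = Q(sqrt(170)), and the splitting field collapses to a single degree-2 extension with Galois group Z/2Z.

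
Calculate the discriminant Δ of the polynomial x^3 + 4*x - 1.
Δ = -283

For a depressed cubic x^3 + p x + q the discriminant is Δ = -4 p^3 - 27 q^2 = -4*(4)^3 - 27*(-1)^2 = -256 - 27 = -283.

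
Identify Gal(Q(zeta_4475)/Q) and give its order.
|Gal(Q(zeta_4475)/Q)| = phi(4475) = 3560; group ≅ (Z/4475Z)^* ≅ Z/20Z × Z/178Z

The n-th cyclotomic polynomial Φ_4475(x) is the minimal polynomial of zeta_4475 over Q and has degree phi(4475) = 3560. So Q(zeta_4475) is a degree-3560 Galois extension with Galois group (Z/4475Z)^*. By CRT, (Z/4475Z)^* ≅ (Z/25Z)^* × (Z/179Z)^*. Each prime-power unit group is (Z/25Z)^* ≅ Z/20Z; (Z/179Z)^* ≅ Z/178Z. Hence Gal(Q(zeta_4475)/Q) ≅ Z/20Z × Z/178Z.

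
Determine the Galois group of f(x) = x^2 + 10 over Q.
Gal(K/Q) = Z/2Z (cyclic of order 2)

x^2 + 10 is irreducible over Q since -10 is not a rational square. The splitting field Q(sqrt(-10)) has degree 2 over Q, and its unique nontrivial automorphism is sqrt(-10) ↦ -sqrt(-10). Hence Gal(Q(sqrt(-10))/Q) = Z/2Z.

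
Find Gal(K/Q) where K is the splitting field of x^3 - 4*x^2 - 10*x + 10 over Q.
Gal(K/Q) = S_3 (symmetric group of order 6)

Compute the discriminant of x^3 + (-4)*x^2 + (-10)*x + (10): Δ = 12660. Since Δ is not a rational square, the Galois group is not contained in A_3; it must be the full S_3 (irreducibility of the cubic rules out anything smaller).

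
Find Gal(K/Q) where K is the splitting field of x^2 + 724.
Gal(K/Q) = Z/2Z (cyclic of order 2)

x^2 + 724 is irreducible over Q since -724 is not a rational square. The splitting field Q(sqrt(-724)) has degree 2 over Q, and its unique nontrivial automorphism is sqrt(-724) ↦ -sqrt(-724). Hence Gal(Q(sqrt(-724))/Q) = Z/2Z.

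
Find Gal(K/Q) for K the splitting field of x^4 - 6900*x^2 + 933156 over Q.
Gal(K/Q) = Z/2Z (cyclic of order 2)

f factors as (x^2 - 138)(x^2 - 6762), so the splitting field is K = Q(sqrt(138), sqrt(6762)). The squarefree part of 138 is 138 and the squarefree part of 6762 is also 138, so sqrt(138) and sqrt(6762) are both rational multiples of sqrt(138). Hence Q(sqrt(138)) = Q(sqrt(6762)) = Q(sqrt(138)), and the splitting field collapses to a single degree-2 extension with Galois group Z/2Z.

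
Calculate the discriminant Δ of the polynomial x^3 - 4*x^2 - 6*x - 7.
Δ = -4699

For x^3 + a x^2 + b x + c the discriminant is Δ = 18 a b c - 4 a^3 c + a^2 b^2 - 4 b^3 - 27 c^2.
Plug a = -4, b = -6, c = -7:
  18*(-4)*(-6)*(-7) - 4*(-4)^3*(-7) + (-4)^2*(-6)^2 - 4*(-6)^3 - 27*(-7)^2
  = -3024 + (-1792) + 576 + (864) + (-1323)
  = -4699.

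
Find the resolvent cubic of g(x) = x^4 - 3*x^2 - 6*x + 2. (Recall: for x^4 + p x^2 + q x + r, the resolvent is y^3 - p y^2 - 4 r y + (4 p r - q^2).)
h(y) = y^3 + 3*y^2 - 8*y - 60

Identify coefficients: p = -3, q = -6, r = 2.
Plug into h(y) = y^3 - p y^2 - 4 r y + (4 p r - q^2):
  h(y) = y^3 - (-3) y^2 - 4*(2) y + (4*(-3)*(2) - (-6)^2)
       = y^3 + (3) y^2 + (-8) y + (-60).
Simplifying: h(y) = y^3 + 3*y^2 - 8*y - 60.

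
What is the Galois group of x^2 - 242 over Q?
Gal(K/Q) = Z/2Z (cyclic of order 2)

x^2 - 242 is irreducible over Q since 242 is not a rational square. The splitting field Q(sqrt(242)) has degree 2 over Q, and its unique nontrivial automorphism is sqrt(242) ↦ -sqrt(242). Hence Gal(Q(sqrt(242))/Q) = Z/2Z.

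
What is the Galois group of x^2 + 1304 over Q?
Gal(K/Q) = Z/2Z (cyclic of order 2)

x^2 + 1304 is irreducible over Q since -1304 is not a rational square. The splitting field Q(sqrt(-1304)) has degree 2 over Q, and its unique nontrivial automorphism is sqrt(-1304) ↦ -sqrt(-1304). Hence Gal(Q(sqrt(-1304))/Q) = Z/2Z.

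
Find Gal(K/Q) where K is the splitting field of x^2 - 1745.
Gal(K/Q) = Z/2Z (cyclic of order 2)

x^2 - 1745 is irreducible over Q since 1745 is not a rational square. The splitting field Q(sqrt(1745)) has degree 2 over Q, and its unique nontrivial automorphism is sqrt(1745) ↦ -sqrt(1745). Hence Gal(Q(sqrt(1745))/Q) = Z/2Z.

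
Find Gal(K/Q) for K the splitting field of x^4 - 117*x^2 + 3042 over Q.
Gal(K/Q) = V_4 (Klein four-group, Z/2Z × Z/2Z)

f factors as (x^2 - 78)(x^2 - 39), so the splitting field is K = Q(sqrt(78), sqrt(39)). The elements 78, 39, 3042 are all non-squares in Q, so sqrt(78) and sqrt(39) generate independent quadratic extensions. Thus [K:Q] = 4 and Gal(K/Q) is generated by the two order-2 automorphisms sqrt(78) ↦ -sqrt(78) and sqrt(39) ↦ -sqrt(39), giving V_4.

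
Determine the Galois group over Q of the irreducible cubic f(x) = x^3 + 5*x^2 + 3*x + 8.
Gal(K/Q) = S_3 (symmetric group of order 6)

Compute the discriminant of x^3 + (5)*x^2 + (3)*x + (8): Δ = -3451. Since Δ is not a rational square, the Galois group is not contained in A_3; it must be the full S_3 (irreducibility of the cubic rules out anything smaller).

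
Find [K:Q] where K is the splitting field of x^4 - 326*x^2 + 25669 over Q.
[K:Q] = 4

f factors as (x^2 - 133)(x^2 - 193); the splitting field is K = Q(sqrt(133), sqrt(193)). Since 133, 193, and 25669 are all non-squares in Q, the three subfields Q(sqrt(133)), Q(sqrt(193)), Q(sqrt(25669)) are distinct degree-2 extensions, so [K:Q] = 4 (Klein four Galois group).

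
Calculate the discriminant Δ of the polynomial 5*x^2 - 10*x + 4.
Δ = 20

For a quadratic a x^2 + b x + c the discriminant is Δ = b^2 - 4ac = (-10)^2 - 4*(5)*(4) = 100 - (80) = 20.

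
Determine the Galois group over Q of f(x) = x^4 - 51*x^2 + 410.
Gal(K/Q) = V_4 (Klein four-group, Z/2Z × Z/2Z)

f factors as (x^2 - 41)(x^2 - 10), so the splitting field is K = Q(sqrt(41), sqrt(10)). The elements 41, 10, 410 are all non-squares in Q, so sqrt(41) and sqrt(10) generate independent quadratic extensions. Thus [K:Q] = 4 and Gal(K/Q) is generated by the two order-2 automorphisms sqrt(41) ↦ -sqrt(41) and sqrt(10) ↦ -sqrt(10), giving V_4.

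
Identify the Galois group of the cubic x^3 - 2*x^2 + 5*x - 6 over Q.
Gal(K/Q) = S_3 (symmetric group of order 6)

Compute the discriminant of x^3 + (-2)*x^2 + (5)*x + (-6): Δ = -484. Since Δ is not a rational square, the Galois group is not contained in A_3; it must be the full S_3 (irreducibility of the cubic rules out anything smaller).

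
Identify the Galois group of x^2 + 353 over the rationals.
Gal(K/Q) = Z/2Z (cyclic of order 2)

x^2 + 353 is irreducible over Q since -353 is not a rational square. The splitting field Q(sqrt(-353)) has degree 2 over Q, and its unique nontrivial automorphism is sqrt(-353) ↦ -sqrt(-353). Hence Gal(Q(sqrt(-353))/Q) = Z/2Z.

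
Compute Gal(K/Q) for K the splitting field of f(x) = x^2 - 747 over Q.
Gal(K/Q) = Z/2Z (cyclic of order 2)

x^2 - 747 is irreducible over Q since 747 is not a rational square. The splitting field Q(sqrt(747)) has degree 2 over Q, and its unique nontrivial automorphism is sqrt(747) ↦ -sqrt(747). Hence Gal(Q(sqrt(747))/Q) = Z/2Z.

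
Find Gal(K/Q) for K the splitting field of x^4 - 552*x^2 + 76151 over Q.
Gal(K/Q) = V_4 (Klein four-group, Z/2Z × Z/2Z)

f factors as (x^2 - 271)(x^2 - 281), so the splitting field is K = Q(sqrt(271), sqrt(281)). The elements 271, 281, 76151 are all non-squares in Q, so sqrt(271) and sqrt(281) generate independent quadratic extensions. Thus [K:Q] = 4 and Gal(K/Q) is generated by the two order-2 automorphisms sqrt(271) ↦ -sqrt(271) and sqrt(281) ↦ -sqrt(281), giving V_4.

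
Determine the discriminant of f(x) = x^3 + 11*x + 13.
Δ = -9887

For a depressed cubic x^3 + p x + q the discriminant is Δ = -4 p^3 - 27 q^2 = -4*(11)^3 - 27*(13)^2 = -5324 - 4563 = -9887.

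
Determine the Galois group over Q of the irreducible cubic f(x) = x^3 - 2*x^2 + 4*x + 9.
Gal(K/Q) = S_3 (symmetric group of order 6)

Compute the discriminant of x^3 + (-2)*x^2 + (4)*x + (9): Δ = -3387. Since Δ is not a rational square, the Galois group is not contained in A_3; it must be the full S_3 (irreducibility of the cubic rules out anything smaller).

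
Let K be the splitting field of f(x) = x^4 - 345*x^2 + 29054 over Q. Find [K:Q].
[K:Q] = 4

f factors as (x^2 - 199)(x^2 - 146); the splitting field is K = Q(sqrt(199), sqrt(146)). Since 199, 146, and 29054 are all non-squares in Q, the three subfields Q(sqrt(199)), Q(sqrt(146)), Q(sqrt(29054)) are distinct degree-2 extensions, so [K:Q] = 4 (Klein four Galois group).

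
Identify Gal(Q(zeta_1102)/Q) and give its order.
|Gal(Q(zeta_1102)/Q)| = phi(1102) = 504; group ≅ (Z/1102Z)^* ≅ Z/18Z × Z/28Z

The n-th cyclotomic polynomial Φ_1102(x) is the minimal polynomial of zeta_1102 over Q and has degree phi(1102) = 504. So Q(zeta_1102) is a degree-504 Galois extension with Galois group (Z/1102Z)^*. By CRT, (Z/1102Z)^* ≅ (Z/2Z)^* × (Z/19Z)^* × (Z/29Z)^*. Each prime-power unit group is (Z/2Z)^* ≅ trivial group (order 1); (Z/19Z)^* ≅ Z/18Z; (Z/29Z)^* ≅ Z/28Z. Hence Gal(Q(zeta_1102)/Q) ≅ Z/18Z × Z/28Z.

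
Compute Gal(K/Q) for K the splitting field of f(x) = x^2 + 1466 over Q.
Gal(K/Q) = Z/2Z (cyclic of order 2)

x^2 + 1466 is irreducible over Q since -1466 is not a rational square. The splitting field Q(sqrt(-1466)) has degree 2 over Q, and its unique nontrivial automorphism is sqrt(-1466) ↦ -sqrt(-1466). Hence Gal(Q(sqrt(-1466))/Q) = Z/2Z.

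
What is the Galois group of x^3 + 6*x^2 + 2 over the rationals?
Gal(K/Q) = S_3 (symmetric group of order 6)

Compute the discriminant of x^3 + (6)*x^2 + (0)*x + (2): Δ = -1836. Since Δ is not a rational square, the Galois group is not contained in A_3; it must be the full S_3 (irreducibility of the cubic rules out anything smaller).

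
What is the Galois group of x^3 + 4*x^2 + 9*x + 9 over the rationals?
Gal(K/Q) = S_3 (symmetric group of order 6)

Compute the discriminant of x^3 + (4)*x^2 + (9)*x + (9): Δ = -279. Since Δ is not a rational square, the Galois group is not contained in A_3; it must be the full S_3 (irreducibility of the cubic rules out anything smaller).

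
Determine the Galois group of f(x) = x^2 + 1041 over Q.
Gal(K/Q) = Z/2Z (cyclic of order 2)

x^2 + 1041 is irreducible over Q since -1041 is not a rational square. The splitting field Q(sqrt(-1041)) has degree 2 over Q, and its unique nontrivial automorphism is sqrt(-1041) ↦ -sqrt(-1041). Hence Gal(Q(sqrt(-1041))/Q) = Z/2Z.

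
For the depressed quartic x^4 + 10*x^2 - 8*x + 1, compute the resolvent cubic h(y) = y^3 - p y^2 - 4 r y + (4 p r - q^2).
h(y) = y^3 - 10*y^2 - 4*y - 24

Identify coefficients: p = 10, q = -8, r = 1.
Plug into h(y) = y^3 - p y^2 - 4 r y + (4 p r - q^2):
  h(y) = y^3 - (10) y^2 - 4*(1) y + (4*(10)*(1) - (-8)^2)
       = y^3 + (-10) y^2 + (-4) y + (-24).
Simplifying: h(y) = y^3 - 10*y^2 - 4*y - 24.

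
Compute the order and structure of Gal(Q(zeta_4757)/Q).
|Gal(Q(zeta_4757)/Q)| = phi(4757) = 4620; group ≅ (Z/4757Z)^* ≅ Z/66Z × Z/70Z

The n-th cyclotomic polynomial Φ_4757(x) is the minimal polynomial of zeta_4757 over Q and has degree phi(4757) = 4620. So Q(zeta_4757) is a degree-4620 Galois extension with Galois group (Z/4757Z)^*. By CRT, (Z/4757Z)^* ≅ (Z/67Z)^* × (Z/71Z)^*. Each prime-power unit group is (Z/67Z)^* ≅ Z/66Z; (Z/71Z)^* ≅ Z/70Z. Hence Gal(Q(zeta_4757)/Q) ≅ Z/66Z × Z/70Z.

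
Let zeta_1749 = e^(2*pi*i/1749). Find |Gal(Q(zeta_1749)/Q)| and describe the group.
|Gal(Q(zeta_1749)/Q)| = phi(1749) = 1040; group ≅ (Z/1749Z)^* ≅ Z/2Z × Z/10Z × Z/52Z

The n-th cyclotomic polynomial Φ_1749(x) is the minimal polynomial of zeta_1749 over Q and has degree phi(1749) = 1040. So Q(zeta_1749) is a degree-1040 Galois extension with Galois group (Z/1749Z)^*. By CRT, (Z/1749Z)^* ≅ (Z/3Z)^* × (Z/11Z)^* × (Z/53Z)^*. Each prime-power unit group is (Z/3Z)^* ≅ Z/2Z; (Z/11Z)^* ≅ Z/10Z; (Z/53Z)^* ≅ Z/52Z. Hence Gal(Q(zeta_1749)/Q) ≅ Z/2Z × Z/10Z × Z/52Z.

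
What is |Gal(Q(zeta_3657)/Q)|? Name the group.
|Gal(Q(zeta_3657)/Q)| = phi(3657) = 2288; group ≅ (Z/3657Z)^* ≅ Z/2Z × Z/22Z × Z/52Z

The n-th cyclotomic polynomial Φ_3657(x) is the minimal polynomial of zeta_3657 over Q and has degree phi(3657) = 2288. So Q(zeta_3657) is a degree-2288 Galois extension with Galois group (Z/3657Z)^*. By CRT, (Z/3657Z)^* ≅ (Z/3Z)^* × (Z/23Z)^* × (Z/53Z)^*. Each prime-power unit group is (Z/3Z)^* ≅ Z/2Z; (Z/23Z)^* ≅ Z/22Z; (Z/53Z)^* ≅ Z/52Z. Hence Gal(Q(zeta_3657)/Q) ≅ Z/2Z × Z/22Z × Z/52Z.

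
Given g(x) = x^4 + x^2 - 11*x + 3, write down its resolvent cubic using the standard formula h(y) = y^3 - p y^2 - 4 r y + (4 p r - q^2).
h(y) = y^3 - y^2 - 12*y - 109

Identify coefficients: p = 1, q = -11, r = 3.
Plug into h(y) = y^3 - p y^2 - 4 r y + (4 p r - q^2):
  h(y) = y^3 - (1) y^2 - 4*(3) y + (4*(1)*(3) - (-11)^2)
       = y^3 + (-1) y^2 + (-12) y + (-109).
Simplifying: h(y) = y^3 - y^2 - 12*y - 109.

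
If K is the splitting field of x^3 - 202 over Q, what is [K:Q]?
[K:Q] = 6

x^3 - 202 has one real root r = 202^(1/3) and two complex roots r*zeta_3, r*zeta_3^2 where zeta_3 = e^(2*pi*i/3). The splitting field is Q(r, zeta_3). [Q(r):Q] = 3 and [Q(zeta_3):Q] = 2 with gcd = 1, so [Q(r, zeta_3):Q] = 3 * 2 = 6.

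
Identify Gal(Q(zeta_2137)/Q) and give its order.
|Gal(Q(zeta_2137)/Q)| = phi(2137) = 2136; group ≅ (Z/2137Z)^* ≅ Z/2136Z

The n-th cyclotomic polynomial Φ_2137(x) is the minimal polynomial of zeta_2137 over Q and has degree phi(2137) = 2136. So Q(zeta_2137) is a degree-2136 Galois extension with Galois group (Z/2137Z)^*. (Z/2137Z)^* is cyclic since 2137 is an odd prime power (or 4). Hence Gal(Q(zeta_2137)/Q) ≅ Z/2136Z.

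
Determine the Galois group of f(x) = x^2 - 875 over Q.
Gal(K/Q) = Z/2Z (cyclic of order 2)

x^2 - 875 is irreducible over Q since 875 is not a rational square. The splitting field Q(sqrt(875)) has degree 2 over Q, and its unique nontrivial automorphism is sqrt(875) ↦ -sqrt(875). Hence Gal(Q(sqrt(875))/Q) = Z/2Z.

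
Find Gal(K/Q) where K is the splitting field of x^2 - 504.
Gal(K/Q) = Z/2Z (cyclic of order 2)

x^2 - 504 is irreducible over Q since 504 is not a rational square. The splitting field Q(sqrt(504)) has degree 2 over Q, and its unique nontrivial automorphism is sqrt(504) ↦ -sqrt(504). Hence Gal(Q(sqrt(504))/Q) = Z/2Z.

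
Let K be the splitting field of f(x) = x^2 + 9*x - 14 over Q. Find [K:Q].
[K:Q] = 2

The discriminant of x^2 + (9)*x + (-14) is b^2 - 4c = 81 - (-56) = 137. Since 137 is not a perfect square in Q, the polynomial is irreducible over Q. Its two roots generate a degree-2 extension, so [K:Q] = 2.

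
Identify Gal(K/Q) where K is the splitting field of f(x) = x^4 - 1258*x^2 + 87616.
Gal(K/Q) = Z/2Z (cyclic of order 2)

f factors as (x^2 - 1184)(x^2 - 74), so the splitting field is K = Q(sqrt(1184), sqrt(74)). The squarefree part of 1184 is 74 and the squarefree part of 74 is also 74, so sqrt(1184) and sqrt(74) are both rational multiples of sqrt(74). Hence Q(sqrt(1184)) = Q(sqrt(74)) = Q(sqrt(74)), and the splitting field collapses to a single degree-2 extension with Galois group Z/2Z.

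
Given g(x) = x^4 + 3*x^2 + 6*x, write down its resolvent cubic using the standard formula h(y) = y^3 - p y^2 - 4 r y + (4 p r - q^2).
h(y) = y^3 - 3*y^2 - 36

Identify coefficients: p = 3, q = 6, r = 0.
Plug into h(y) = y^3 - p y^2 - 4 r y + (4 p r - q^2):
  h(y) = y^3 - (3) y^2 - 4*(0) y + (4*(3)*(0) - (6)^2)
       = y^3 + (-3) y^2 + (0) y + (-36).
Simplifying: h(y) = y^3 - 3*y^2 - 36.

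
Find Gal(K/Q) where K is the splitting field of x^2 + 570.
Gal(K/Q) = Z/2Z (cyclic of order 2)

x^2 + 570 is irreducible over Q since -570 is not a rational square. The splitting field Q(sqrt(-570)) has degree 2 over Q, and its unique nontrivial automorphism is sqrt(-570) ↦ -sqrt(-570). Hence Gal(Q(sqrt(-570))/Q) = Z/2Z.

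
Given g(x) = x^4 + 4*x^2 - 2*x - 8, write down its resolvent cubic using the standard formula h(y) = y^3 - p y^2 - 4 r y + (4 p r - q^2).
h(y) = y^3 - 4*y^2 + 32*y - 132

Identify coefficients: p = 4, q = -2, r = -8.
Plug into h(y) = y^3 - p y^2 - 4 r y + (4 p r - q^2):
  h(y) = y^3 - (4) y^2 - 4*(-8) y + (4*(4)*(-8) - (-2)^2)
       = y^3 + (-4) y^2 + (32) y + (-132).
Simplifying: h(y) = y^3 - 4*y^2 + 32*y - 132.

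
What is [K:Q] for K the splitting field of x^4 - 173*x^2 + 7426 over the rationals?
[K:Q] = 4

f factors as (x^2 - 94)(x^2 - 79); the splitting field is K = Q(sqrt(94), sqrt(79)). Since 94, 79, and 7426 are all non-squares in Q, the three subfields Q(sqrt(94)), Q(sqrt(79)), Q(sqrt(7426)) are distinct degree-2 extensions, so [K:Q] = 4 (Klein four Galois group).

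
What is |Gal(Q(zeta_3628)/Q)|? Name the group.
|Gal(Q(zeta_3628)/Q)| = phi(3628) = 1812; group ≅ (Z/3628Z)^* ≅ Z/2Z × Z/906Z

The n-th cyclotomic polynomial Φ_3628(x) is the minimal polynomial of zeta_3628 over Q and has degree phi(3628) = 1812. So Q(zeta_3628) is a degree-1812 Galois extension with Galois group (Z/3628Z)^*. By CRT, (Z/3628Z)^* ≅ (Z/4Z)^* × (Z/907Z)^*. Each prime-power unit group is (Z/4Z)^* ≅ Z/2Z; (Z/907Z)^* ≅ Z/906Z. Hence Gal(Q(zeta_3628)/Q) ≅ Z/2Z × Z/906Z.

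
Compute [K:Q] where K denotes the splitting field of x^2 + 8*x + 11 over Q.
[K:Q] = 2

The discriminant of x^2 + (8)*x + (11) is b^2 - 4c = 64 - (44) = 20. Since 20 is not a perfect square in Q, the polynomial is irreducible over Q. Its two roots generate a degree-2 extension, so [K:Q] = 2.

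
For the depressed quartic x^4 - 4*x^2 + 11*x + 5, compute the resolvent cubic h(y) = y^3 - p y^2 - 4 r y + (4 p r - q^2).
h(y) = y^3 + 4*y^2 - 20*y - 201

Identify coefficients: p = -4, q = 11, r = 5.
Plug into h(y) = y^3 - p y^2 - 4 r y + (4 p r - q^2):
  h(y) = y^3 - (-4) y^2 - 4*(5) y + (4*(-4)*(5) - (11)^2)
       = y^3 + (4) y^2 + (-20) y + (-201).
Simplifying: h(y) = y^3 + 4*y^2 - 20*y - 201.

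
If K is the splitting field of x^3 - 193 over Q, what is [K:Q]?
[K:Q] = 6

x^3 - 193 has one real root r = 193^(1/3) and two complex roots r*zeta_3, r*zeta_3^2 where zeta_3 = e^(2*pi*i/3). The splitting field is Q(r, zeta_3). [Q(r):Q] = 3 and [Q(zeta_3):Q] = 2 with gcd = 1, so [Q(r, zeta_3):Q] = 3 * 2 = 6.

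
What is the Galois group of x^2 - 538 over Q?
Gal(K/Q) = Z/2Z (cyclic of order 2)

x^2 - 538 is irreducible over Q since 538 is not a rational square. The splitting field Q(sqrt(538)) has degree 2 over Q, and its unique nontrivial automorphism is sqrt(538) ↦ -sqrt(538). Hence Gal(Q(sqrt(538))/Q) = Z/2Z.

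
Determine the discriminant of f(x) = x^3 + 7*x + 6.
Δ = -2344

For x^3 + a x^2 + b x + c the discriminant is Δ = 18 a b c - 4 a^3 c + a^2 b^2 - 4 b^3 - 27 c^2.
Plug a = 0, b = 7, c = 6:
  18*(0)*(7)*(6) - 4*(0)^3*(6) + (0)^2*(7)^2 - 4*(7)^3 - 27*(6)^2
  = 0 + (0) + 0 + (-1372) + (-972)
  = -2344.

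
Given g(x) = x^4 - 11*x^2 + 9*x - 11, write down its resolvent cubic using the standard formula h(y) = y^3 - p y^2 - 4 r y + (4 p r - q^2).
h(y) = y^3 + 11*y^2 + 44*y + 403

Identify coefficients: p = -11, q = 9, r = -11.
Plug into h(y) = y^3 - p y^2 - 4 r y + (4 p r - q^2):
  h(y) = y^3 - (-11) y^2 - 4*(-11) y + (4*(-11)*(-11) - (9)^2)
       = y^3 + (11) y^2 + (44) y + (403).
Simplifying: h(y) = y^3 + 11*y^2 + 44*y + 403.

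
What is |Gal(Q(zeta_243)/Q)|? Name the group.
|Gal(Q(zeta_243)/Q)| = phi(243) = 162; group ≅ (Z/243Z)^* ≅ Z/162Z

The n-th cyclotomic polynomial Φ_243(x) is the minimal polynomial of zeta_243 over Q and has degree phi(243) = 162. So Q(zeta_243) is a degree-162 Galois extension with Galois group (Z/243Z)^*. (Z/243Z)^* is cyclic since 243 is an odd prime power (or 4). Hence Gal(Q(zeta_243)/Q) ≅ Z/162Z.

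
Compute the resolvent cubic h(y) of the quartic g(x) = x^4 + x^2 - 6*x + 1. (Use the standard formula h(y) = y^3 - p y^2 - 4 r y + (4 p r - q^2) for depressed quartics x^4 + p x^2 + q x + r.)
h(y) = y^3 - y^2 - 4*y - 32

Identify coefficients: p = 1, q = -6, r = 1.
Plug into h(y) = y^3 - p y^2 - 4 r y + (4 p r - q^2):
  h(y) = y^3 - (1) y^2 - 4*(1) y + (4*(1)*(1) - (-6)^2)
       = y^3 + (-1) y^2 + (-4) y + (-32).
Simplifying: h(y) = y^3 - y^2 - 4*y - 32.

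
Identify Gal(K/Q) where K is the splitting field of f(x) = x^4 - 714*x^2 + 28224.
Gal(K/Q) = Z/2Z (cyclic of order 2)

f factors as (x^2 - 42)(x^2 - 672), so the splitting field is K = Q(sqrt(42), sqrt(672)). The squarefree part of 42 is 42 and the squarefree part of 672 is also 42, so sqrt(42) and sqrt(672) are both rational multiples of sqrt(42). Hence Q(sqrt(42)) = Q(sqrt(672)) = Q(sqrt(42)), and the splitting field collapses to a single degree-2 extension with Galois group Z/2Z.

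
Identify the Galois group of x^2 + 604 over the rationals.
Gal(K/Q) = Z/2Z (cyclic of order 2)

x^2 + 604 is irreducible over Q since -604 is not a rational square. The splitting field Q(sqrt(-604)) has degree 2 over Q, and its unique nontrivial automorphism is sqrt(-604) ↦ -sqrt(-604). Hence Gal(Q(sqrt(-604))/Q) = Z/2Z.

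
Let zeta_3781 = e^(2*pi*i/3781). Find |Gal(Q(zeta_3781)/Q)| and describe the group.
|Gal(Q(zeta_3781)/Q)| = phi(3781) = 3564; group ≅ (Z/3781Z)^* ≅ Z/18Z × Z/198Z

The n-th cyclotomic polynomial Φ_3781(x) is the minimal polynomial of zeta_3781 over Q and has degree phi(3781) = 3564. So Q(zeta_3781) is a degree-3564 Galois extension with Galois group (Z/3781Z)^*. By CRT, (Z/3781Z)^* ≅ (Z/19Z)^* × (Z/199Z)^*. Each prime-power unit group is (Z/19Z)^* ≅ Z/18Z; (Z/199Z)^* ≅ Z/198Z. Hence Gal(Q(zeta_3781)/Q) ≅ Z/18Z × Z/198Z.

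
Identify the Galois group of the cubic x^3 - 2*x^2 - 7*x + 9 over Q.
Gal(K/Q) = S_3 (symmetric group of order 6)

Compute the discriminant of x^3 + (-2)*x^2 + (-7)*x + (9): Δ = 1937. Since Δ is not a rational square, the Galois group is not contained in A_3; it must be the full S_3 (irreducibility of the cubic rules out anything smaller).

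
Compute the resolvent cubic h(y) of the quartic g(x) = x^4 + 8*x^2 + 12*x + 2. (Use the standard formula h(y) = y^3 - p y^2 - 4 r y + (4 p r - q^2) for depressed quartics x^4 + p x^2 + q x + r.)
h(y) = y^3 - 8*y^2 - 8*y - 80

Identify coefficients: p = 8, q = 12, r = 2.
Plug into h(y) = y^3 - p y^2 - 4 r y + (4 p r - q^2):
  h(y) = y^3 - (8) y^2 - 4*(2) y + (4*(8)*(2) - (12)^2)
       = y^3 + (-8) y^2 + (-8) y + (-80).
Simplifying: h(y) = y^3 - 8*y^2 - 8*y - 80.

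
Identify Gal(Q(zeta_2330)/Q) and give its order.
|Gal(Q(zeta_2330)/Q)| = phi(2330) = 928; group ≅ (Z/2330Z)^* ≅ Z/4Z × Z/232Z

The n-th cyclotomic polynomial Φ_2330(x) is the minimal polynomial of zeta_2330 over Q and has degree phi(2330) = 928. So Q(zeta_2330) is a degree-928 Galois extension with Galois group (Z/2330Z)^*. By CRT, (Z/2330Z)^* ≅ (Z/2Z)^* × (Z/5Z)^* × (Z/233Z)^*. Each prime-power unit group is (Z/2Z)^* ≅ trivial group (order 1); (Z/5Z)^* ≅ Z/4Z; (Z/233Z)^* ≅ Z/232Z. Hence Gal(Q(zeta_2330)/Q) ≅ Z/4Z × Z/232Z.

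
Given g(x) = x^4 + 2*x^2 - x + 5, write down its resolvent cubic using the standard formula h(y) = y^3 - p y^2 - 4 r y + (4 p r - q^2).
h(y) = y^3 - 2*y^2 - 20*y + 39

Identify coefficients: p = 2, q = -1, r = 5.
Plug into h(y) = y^3 - p y^2 - 4 r y + (4 p r - q^2):
  h(y) = y^3 - (2) y^2 - 4*(5) y + (4*(2)*(5) - (-1)^2)
       = y^3 + (-2) y^2 + (-20) y + (39).
Simplifying: h(y) = y^3 - 2*y^2 - 20*y + 39.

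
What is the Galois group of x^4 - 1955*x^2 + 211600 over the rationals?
Gal(K/Q) = Z/2Z (cyclic of order 2)

f factors as (x^2 - 115)(x^2 - 1840), so the splitting field is K = Q(sqrt(115), sqrt(1840)). The squarefree part of 115 is 115 and the squarefree part of 1840 is also 115, so sqrt(115) and sqrt(1840) are both rational multiples of sqrt(115). Hence Q(sqrt(115)) = Q(sqrt(1840)) = Q(sqrt(115)), and the splitting field collapses to a single degree-2 extension with Galois group Z/2Z.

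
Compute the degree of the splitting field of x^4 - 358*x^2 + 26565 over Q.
[K:Q] = 4

f factors as (x^2 - 253)(x^2 - 105); the splitting field is K = Q(sqrt(253), sqrt(105)). Since 253, 105, and 26565 are all non-squares in Q, the three subfields Q(sqrt(253)), Q(sqrt(105)), Q(sqrt(26565)) are distinct degree-2 extensions, so [K:Q] = 4 (Klein four Galois group).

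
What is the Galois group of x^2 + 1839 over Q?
Gal(K/Q) = Z/2Z (cyclic of order 2)

x^2 + 1839 is irreducible over Q since -1839 is not a rational square. The splitting field Q(sqrt(-1839)) has degree 2 over Q, and its unique nontrivial automorphism is sqrt(-1839) ↦ -sqrt(-1839). Hence Gal(Q(sqrt(-1839))/Q) = Z/2Z.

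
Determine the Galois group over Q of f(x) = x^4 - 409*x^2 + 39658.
Gal(K/Q) = V_4 (Klein four-group, Z/2Z × Z/2Z)

f factors as (x^2 - 158)(x^2 - 251), so the splitting field is K = Q(sqrt(158), sqrt(251)). The elements 158, 251, 39658 are all non-squares in Q, so sqrt(158) and sqrt(251) generate independent quadratic extensions. Thus [K:Q] = 4 and Gal(K/Q) is generated by the two order-2 automorphisms sqrt(158) ↦ -sqrt(158) and sqrt(251) ↦ -sqrt(251), giving V_4.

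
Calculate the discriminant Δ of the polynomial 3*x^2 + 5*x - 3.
Δ = 61

For a quadratic a x^2 + b x + c the discriminant is Δ = b^2 - 4ac = (5)^2 - 4*(3)*(-3) = 25 - (-36) = 61.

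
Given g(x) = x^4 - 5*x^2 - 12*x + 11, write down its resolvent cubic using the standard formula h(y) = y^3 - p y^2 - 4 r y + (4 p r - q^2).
h(y) = y^3 + 5*y^2 - 44*y - 364

Identify coefficients: p = -5, q = -12, r = 11.
Plug into h(y) = y^3 - p y^2 - 4 r y + (4 p r - q^2):
  h(y) = y^3 - (-5) y^2 - 4*(11) y + (4*(-5)*(11) - (-12)^2)
       = y^3 + (5) y^2 + (-44) y + (-364).
Simplifying: h(y) = y^3 + 5*y^2 - 44*y - 364.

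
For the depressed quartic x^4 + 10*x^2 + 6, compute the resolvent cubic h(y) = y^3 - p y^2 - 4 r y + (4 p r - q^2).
h(y) = y^3 - 10*y^2 - 24*y + 240

Identify coefficients: p = 10, q = 0, r = 6.
Plug into h(y) = y^3 - p y^2 - 4 r y + (4 p r - q^2):
  h(y) = y^3 - (10) y^2 - 4*(6) y + (4*(10)*(6) - (0)^2)
       = y^3 + (-10) y^2 + (-24) y + (240).
Simplifying: h(y) = y^3 - 10*y^2 - 24*y + 240.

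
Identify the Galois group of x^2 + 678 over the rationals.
Gal(K/Q) = Z/2Z (cyclic of order 2)

x^2 + 678 is irreducible over Q since -678 is not a rational square. The splitting field Q(sqrt(-678)) has degree 2 over Q, and its unique nontrivial automorphism is sqrt(-678) ↦ -sqrt(-678). Hence Gal(Q(sqrt(-678))/Q) = Z/2Z.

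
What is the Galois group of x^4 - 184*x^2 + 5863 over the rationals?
Gal(K/Q) = V_4 (Klein four-group, Z/2Z × Z/2Z)

f factors as (x^2 - 143)(x^2 - 41), so the splitting field is K = Q(sqrt(143), sqrt(41)). The elements 143, 41, 5863 are all non-squares in Q, so sqrt(143) and sqrt(41) generate independent quadratic extensions. Thus [K:Q] = 4 and Gal(K/Q) is generated by the two order-2 automorphisms sqrt(143) ↦ -sqrt(143) and sqrt(41) ↦ -sqrt(41), giving V_4.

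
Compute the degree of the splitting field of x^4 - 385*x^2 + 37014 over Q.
[K:Q] = 4

f factors as (x^2 - 199)(x^2 - 186); the splitting field is K = Q(sqrt(199), sqrt(186)). Since 199, 186, and 37014 are all non-squares in Q, the three subfields Q(sqrt(199)), Q(sqrt(186)), Q(sqrt(37014)) are distinct degree-2 extensions, so [K:Q] = 4 (Klein four Galois group).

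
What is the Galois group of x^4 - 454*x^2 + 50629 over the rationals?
Gal(K/Q) = V_4 (Klein four-group, Z/2Z × Z/2Z)

f factors as (x^2 - 197)(x^2 - 257), so the splitting field is K = Q(sqrt(197), sqrt(257)). The elements 197, 257, 50629 are all non-squares in Q, so sqrt(197) and sqrt(257) generate independent quadratic extensions. Thus [K:Q] = 4 and Gal(K/Q) is generated by the two order-2 automorphisms sqrt(197) ↦ -sqrt(197) and sqrt(257) ↦ -sqrt(257), giving V_4.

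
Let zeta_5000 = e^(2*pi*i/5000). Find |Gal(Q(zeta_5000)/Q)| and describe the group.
|Gal(Q(zeta_5000)/Q)| = phi(5000) = 2000; group ≅ (Z/5000Z)^* ≅ Z/2Z × Z/2Z × Z/500Z

The n-th cyclotomic polynomial Φ_5000(x) is the minimal polynomial of zeta_5000 over Q and has degree phi(5000) = 2000. So Q(zeta_5000) is a degree-2000 Galois extension with Galois group (Z/5000Z)^*. By CRT, (Z/5000Z)^* ≅ (Z/8Z)^* × (Z/625Z)^*. Each prime-power unit group is (Z/8Z)^* ≅ Z/2Z × Z/2Z; (Z/625Z)^* ≅ Z/500Z. Hence Gal(Q(zeta_5000)/Q) ≅ Z/2Z × Z/2Z × Z/500Z.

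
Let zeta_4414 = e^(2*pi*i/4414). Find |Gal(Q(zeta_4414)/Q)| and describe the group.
|Gal(Q(zeta_4414)/Q)| = phi(4414) = 2206; group ≅ (Z/4414Z)^* ≅ Z/2206Z

The n-th cyclotomic polynomial Φ_4414(x) is the minimal polynomial of zeta_4414 over Q and has degree phi(4414) = 2206. So Q(zeta_4414) is a degree-2206 Galois extension with Galois group (Z/4414Z)^*. By CRT, (Z/4414Z)^* ≅ (Z/2Z)^* × (Z/2207Z)^*. Each prime-power unit group is (Z/2Z)^* ≅ trivial group (order 1); (Z/2207Z)^* ≅ Z/2206Z. Hence Gal(Q(zeta_4414)/Q) ≅ Z/2206Z.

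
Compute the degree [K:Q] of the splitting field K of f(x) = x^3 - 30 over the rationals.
[K:Q] = 6

x^3 - 30 has one real root r = 30^(1/3) and two complex roots r*zeta_3, r*zeta_3^2 where zeta_3 = e^(2*pi*i/3). The splitting field is Q(r, zeta_3). [Q(r):Q] = 3 and [Q(zeta_3):Q] = 2 with gcd = 1, so [Q(r, zeta_3):Q] = 3 * 2 = 6.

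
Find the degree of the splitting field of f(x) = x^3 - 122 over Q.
[K:Q] = 6

x^3 - 122 has one real root r = 122^(1/3) and two complex roots r*zeta_3, r*zeta_3^2 where zeta_3 = e^(2*pi*i/3). The splitting field is Q(r, zeta_3). [Q(r):Q] = 3 and [Q(zeta_3):Q] = 2 with gcd = 1, so [Q(r, zeta_3):Q] = 3 * 2 = 6.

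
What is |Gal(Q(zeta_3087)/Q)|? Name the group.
|Gal(Q(zeta_3087)/Q)| = phi(3087) = 1764; group ≅ (Z/3087Z)^* ≅ Z/6Z × Z/294Z

The n-th cyclotomic polynomial Φ_3087(x) is the minimal polynomial of zeta_3087 over Q and has degree phi(3087) = 1764. So Q(zeta_3087) is a degree-1764 Galois extension with Galois group (Z/3087Z)^*. By CRT, (Z/3087Z)^* ≅ (Z/9Z)^* × (Z/343Z)^*. Each prime-power unit group is (Z/9Z)^* ≅ Z/6Z; (Z/343Z)^* ≅ Z/294Z. Hence Gal(Q(zeta_3087)/Q) ≅ Z/6Z × Z/294Z.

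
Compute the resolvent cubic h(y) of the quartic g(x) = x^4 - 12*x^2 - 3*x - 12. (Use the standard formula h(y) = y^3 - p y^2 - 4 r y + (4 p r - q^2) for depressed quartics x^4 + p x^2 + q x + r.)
h(y) = y^3 + 12*y^2 + 48*y + 567

Identify coefficients: p = -12, q = -3, r = -12.
Plug into h(y) = y^3 - p y^2 - 4 r y + (4 p r - q^2):
  h(y) = y^3 - (-12) y^2 - 4*(-12) y + (4*(-12)*(-12) - (-3)^2)
       = y^3 + (12) y^2 + (48) y + (567).
Simplifying: h(y) = y^3 + 12*y^2 + 48*y + 567.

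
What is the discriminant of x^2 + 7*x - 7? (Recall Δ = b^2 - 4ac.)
Δ = 77

For a quadratic a x^2 + b x + c the discriminant is Δ = b^2 - 4ac = (7)^2 - 4*(1)*(-7) = 49 - (-28) = 77.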